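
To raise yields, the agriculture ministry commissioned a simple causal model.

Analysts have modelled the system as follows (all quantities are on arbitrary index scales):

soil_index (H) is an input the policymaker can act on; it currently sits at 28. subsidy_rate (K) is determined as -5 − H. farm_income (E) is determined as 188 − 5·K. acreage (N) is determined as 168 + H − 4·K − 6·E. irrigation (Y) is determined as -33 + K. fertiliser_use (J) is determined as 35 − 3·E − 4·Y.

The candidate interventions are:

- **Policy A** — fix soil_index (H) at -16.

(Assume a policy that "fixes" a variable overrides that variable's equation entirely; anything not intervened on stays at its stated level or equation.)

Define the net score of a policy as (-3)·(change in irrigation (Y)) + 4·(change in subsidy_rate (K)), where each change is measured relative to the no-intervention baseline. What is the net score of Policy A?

44

Baseline:
  H = 28
  K = -5 − 28 = -33
  Y = -33 + (-33) = -66
Policy A (H := -16):
  H = -16
  K = -5 − (-16) = 11
  Y = -33 + 11 = -22
ΔY = -22 − (-66) = 44; ΔK = 11 − (-33) = 44
Score = (-3)·44 + 4·44 = 44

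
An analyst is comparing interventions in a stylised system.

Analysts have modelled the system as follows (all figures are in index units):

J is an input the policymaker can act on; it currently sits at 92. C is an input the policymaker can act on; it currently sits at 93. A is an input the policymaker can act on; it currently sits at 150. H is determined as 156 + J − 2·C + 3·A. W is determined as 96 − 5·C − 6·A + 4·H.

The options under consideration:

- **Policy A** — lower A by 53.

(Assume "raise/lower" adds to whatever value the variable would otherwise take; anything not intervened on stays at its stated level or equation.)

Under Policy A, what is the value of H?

353

Policy A (A − 53):
  J = 92
  C = 93
  A = 150 − 53 = 97
  H = 156 + 92 − 2·93 + 3·97 = 353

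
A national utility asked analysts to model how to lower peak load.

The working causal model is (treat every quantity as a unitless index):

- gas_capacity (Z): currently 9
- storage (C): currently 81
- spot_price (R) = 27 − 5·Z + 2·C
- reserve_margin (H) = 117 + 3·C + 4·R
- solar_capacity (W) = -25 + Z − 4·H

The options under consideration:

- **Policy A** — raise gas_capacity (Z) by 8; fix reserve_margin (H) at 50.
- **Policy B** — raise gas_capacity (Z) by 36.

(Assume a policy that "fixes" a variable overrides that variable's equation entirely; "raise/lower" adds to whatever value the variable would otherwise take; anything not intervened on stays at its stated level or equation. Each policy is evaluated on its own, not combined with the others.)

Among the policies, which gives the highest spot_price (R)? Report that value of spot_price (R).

Policy A (Z + 8, H := 50):
  Z = 9 + 8 = 17
  C = 81
  R = 27 − 5·17 + 2·81 = 104
Policy B (Z + 36):
  Z = 9 + 36 = 45
  C = 81
  R = 27 − 5·45 + 2·81 = -36
Comparing — Policy A: R=104, Policy B: R=-36. Highest is 104 (Policy A).

104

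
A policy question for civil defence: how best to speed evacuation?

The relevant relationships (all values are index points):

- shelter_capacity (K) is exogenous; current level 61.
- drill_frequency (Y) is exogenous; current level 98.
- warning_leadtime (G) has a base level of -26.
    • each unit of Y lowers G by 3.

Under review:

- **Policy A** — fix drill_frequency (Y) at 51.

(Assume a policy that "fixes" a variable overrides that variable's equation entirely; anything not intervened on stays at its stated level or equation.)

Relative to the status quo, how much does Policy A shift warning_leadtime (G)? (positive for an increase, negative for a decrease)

141

Baseline:
  Y = 98
  G = -26 − 3·98 = -320
Policy A (Y := 51):
  Y = 51
  G = -26 − 3·51 = -179
Change in G: -179 − (-320) = 141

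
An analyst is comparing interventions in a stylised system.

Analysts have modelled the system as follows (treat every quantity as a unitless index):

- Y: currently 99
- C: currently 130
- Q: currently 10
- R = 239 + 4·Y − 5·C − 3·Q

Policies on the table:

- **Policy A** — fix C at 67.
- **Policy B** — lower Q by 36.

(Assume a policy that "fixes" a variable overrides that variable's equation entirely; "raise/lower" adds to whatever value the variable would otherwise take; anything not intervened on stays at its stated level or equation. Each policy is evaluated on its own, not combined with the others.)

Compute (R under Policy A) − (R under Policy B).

207

Policy A (C := 67):
  Y = 99
  C = 67
  Q = 10
  R = 239 + 4·99 − 5·67 − 3·10 = 270
Policy B (Q − 36):
  Y = 99
  C = 130
  Q = 10 − 36 = -26
  R = 239 + 4·99 − 5·130 − 3·(-26) = 63
R: 270 − 63 = 207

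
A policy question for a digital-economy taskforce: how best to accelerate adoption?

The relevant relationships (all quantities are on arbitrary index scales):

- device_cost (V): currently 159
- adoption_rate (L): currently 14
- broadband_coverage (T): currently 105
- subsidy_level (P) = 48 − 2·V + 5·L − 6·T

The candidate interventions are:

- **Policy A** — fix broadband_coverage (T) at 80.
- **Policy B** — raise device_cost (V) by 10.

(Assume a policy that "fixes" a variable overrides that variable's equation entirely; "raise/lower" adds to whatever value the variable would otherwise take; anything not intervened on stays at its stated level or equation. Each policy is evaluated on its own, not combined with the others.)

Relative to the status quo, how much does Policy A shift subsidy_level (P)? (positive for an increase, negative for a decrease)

Baseline:
  V = 159
  L = 14
  T = 105
  P = 48 − 2·159 + 5·14 − 6·105 = -830
Policy A (T := 80):
  V = 159
  L = 14
  T = 80
  P = 48 − 2·159 + 5·14 − 6·80 = -680
Change in P: -680 − (-830) = 150

150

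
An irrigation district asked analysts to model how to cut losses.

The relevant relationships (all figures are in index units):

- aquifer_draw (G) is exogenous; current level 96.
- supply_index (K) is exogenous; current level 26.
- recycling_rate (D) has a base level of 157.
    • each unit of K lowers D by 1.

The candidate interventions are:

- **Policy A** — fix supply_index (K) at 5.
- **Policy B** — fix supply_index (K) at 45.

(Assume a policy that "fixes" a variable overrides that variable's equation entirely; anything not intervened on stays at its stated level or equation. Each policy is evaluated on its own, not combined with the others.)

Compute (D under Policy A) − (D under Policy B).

Policy A (K := 5):
  K = 5
  D = 157 − 5 = 152
Policy B (K := 45):
  K = 45
  D = 157 − 45 = 112
D: 152 − 112 = 40

40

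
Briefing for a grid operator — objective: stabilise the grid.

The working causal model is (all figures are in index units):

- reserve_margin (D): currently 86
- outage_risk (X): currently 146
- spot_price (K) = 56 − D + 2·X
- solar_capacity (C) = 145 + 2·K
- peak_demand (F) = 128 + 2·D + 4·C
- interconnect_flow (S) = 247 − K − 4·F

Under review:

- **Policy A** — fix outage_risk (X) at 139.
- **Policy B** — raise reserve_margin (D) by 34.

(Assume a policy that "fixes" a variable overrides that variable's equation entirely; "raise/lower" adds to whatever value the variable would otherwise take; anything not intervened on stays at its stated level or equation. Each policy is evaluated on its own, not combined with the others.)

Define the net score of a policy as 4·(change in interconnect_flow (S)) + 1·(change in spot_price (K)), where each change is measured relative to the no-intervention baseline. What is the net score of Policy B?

Baseline:
  D = 86
  X = 146
  K = 56 − 86 + 2·146 = 262
  C = 145 + 2·262 = 669
  F = 128 + 2·86 + 4·669 = 2976
  S = 247 − 262 − 4·2976 = -11919
Policy B (D + 34):
  D = 86 + 34 = 120
  X = 146
  K = 56 − 120 + 2·146 = 228
  C = 145 + 2·228 = 601
  F = 128 + 2·120 + 4·601 = 2772
  S = 247 − 228 − 4·2772 = -11069
ΔS = -11069 − (-11919) = 850; ΔK = 228 − 262 = -34
Score = 4·850 + 1·(-34) = 3366

3366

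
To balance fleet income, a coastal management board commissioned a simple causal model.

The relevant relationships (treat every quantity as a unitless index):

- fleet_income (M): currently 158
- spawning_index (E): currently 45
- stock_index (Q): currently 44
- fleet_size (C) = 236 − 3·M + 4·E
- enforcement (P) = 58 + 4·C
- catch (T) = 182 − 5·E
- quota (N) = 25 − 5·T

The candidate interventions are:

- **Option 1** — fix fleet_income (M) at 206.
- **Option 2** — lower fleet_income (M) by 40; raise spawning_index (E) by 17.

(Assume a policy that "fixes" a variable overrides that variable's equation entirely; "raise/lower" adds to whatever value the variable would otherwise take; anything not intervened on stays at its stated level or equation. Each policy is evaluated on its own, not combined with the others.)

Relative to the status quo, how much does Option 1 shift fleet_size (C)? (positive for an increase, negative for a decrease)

Baseline:
  M = 158
  E = 45
  C = 236 − 3·158 + 4·45 = -58
Option 1 (M := 206):
  M = 206
  E = 45
  C = 236 − 3·206 + 4·45 = -202
Change in C: -202 − (-58) = -144

-144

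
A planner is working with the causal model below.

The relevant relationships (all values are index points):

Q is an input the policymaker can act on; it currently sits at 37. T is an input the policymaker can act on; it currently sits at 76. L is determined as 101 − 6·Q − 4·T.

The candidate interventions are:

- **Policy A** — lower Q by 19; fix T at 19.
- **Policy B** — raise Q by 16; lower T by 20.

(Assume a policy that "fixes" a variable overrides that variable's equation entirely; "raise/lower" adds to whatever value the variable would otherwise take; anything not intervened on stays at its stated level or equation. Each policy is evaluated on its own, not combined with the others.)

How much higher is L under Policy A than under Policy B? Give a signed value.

358

Policy A (Q − 19, T := 19):
  Q = 37 − 19 = 18
  T = 19
  L = 101 − 6·18 − 4·19 = -83
Policy B (Q + 16, T − 20):
  Q = 37 + 16 = 53
  T = 76 − 20 = 56
  L = 101 − 6·53 − 4·56 = -441
L: -83 − (-441) = 358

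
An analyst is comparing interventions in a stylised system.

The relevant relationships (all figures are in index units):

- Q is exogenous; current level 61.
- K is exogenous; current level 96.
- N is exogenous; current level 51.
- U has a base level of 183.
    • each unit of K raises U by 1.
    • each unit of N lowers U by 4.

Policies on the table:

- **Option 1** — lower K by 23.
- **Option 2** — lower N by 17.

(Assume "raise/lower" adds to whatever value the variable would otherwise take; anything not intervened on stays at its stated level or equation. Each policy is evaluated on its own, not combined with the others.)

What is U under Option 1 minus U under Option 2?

Option 1 (K − 23):
  K = 96 − 23 = 73
  N = 51
  U = 183 + 73 − 4·51 = 52
Option 2 (N − 17):
  K = 96
  N = 51 − 17 = 34
  U = 183 + 96 − 4·34 = 143
U: 52 − 143 = -91

-91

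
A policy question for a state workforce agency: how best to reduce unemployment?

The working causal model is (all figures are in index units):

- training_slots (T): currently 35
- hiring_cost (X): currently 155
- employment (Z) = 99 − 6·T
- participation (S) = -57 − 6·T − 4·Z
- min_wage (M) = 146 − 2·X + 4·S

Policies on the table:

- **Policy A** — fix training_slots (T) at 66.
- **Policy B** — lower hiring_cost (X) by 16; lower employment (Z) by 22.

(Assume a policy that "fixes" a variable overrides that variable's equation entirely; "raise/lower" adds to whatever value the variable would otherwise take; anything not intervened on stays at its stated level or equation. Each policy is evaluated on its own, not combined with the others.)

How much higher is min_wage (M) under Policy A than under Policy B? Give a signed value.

1848

Policy A (T := 66):
  T = 66
  X = 155
  Z = 99 − 6·66 = -297
  S = -57 − 6·66 − 4·(-297) = 735
  M = 146 − 2·155 + 4·735 = 2776
Policy B (X − 16, Z − 22):
  T = 35
  X = 155 − 16 = 139
  Z = 99 − 6·35 (−22 from intervention) = -133
  S = -57 − 6·35 − 4·(-133) = 265
  M = 146 − 2·139 + 4·265 = 928
M: 2776 − 928 = 1848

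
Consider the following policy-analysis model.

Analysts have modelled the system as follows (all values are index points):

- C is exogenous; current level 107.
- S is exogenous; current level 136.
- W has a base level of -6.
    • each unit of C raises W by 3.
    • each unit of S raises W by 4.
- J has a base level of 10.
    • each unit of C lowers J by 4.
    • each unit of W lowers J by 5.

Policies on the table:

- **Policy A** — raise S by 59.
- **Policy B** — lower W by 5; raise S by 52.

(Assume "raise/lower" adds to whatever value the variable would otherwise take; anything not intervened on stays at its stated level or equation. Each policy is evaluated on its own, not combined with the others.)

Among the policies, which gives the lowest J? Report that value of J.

Policy A (S + 59):
  C = 107
  S = 136 + 59 = 195
  W = -6 + 3·107 + 4·195 = 1095
  J = 10 − 4·107 − 5·1095 = -5893
Policy B (W − 5, S + 52):
  C = 107
  S = 136 + 52 = 188
  W = -6 + 3·107 + 4·188 (−5 from intervention) = 1062
  J = 10 − 4·107 − 5·1062 = -5728
Comparing — Policy A: J=-5893, Policy B: J=-5728. Lowest is -5893 (Policy A).

-5893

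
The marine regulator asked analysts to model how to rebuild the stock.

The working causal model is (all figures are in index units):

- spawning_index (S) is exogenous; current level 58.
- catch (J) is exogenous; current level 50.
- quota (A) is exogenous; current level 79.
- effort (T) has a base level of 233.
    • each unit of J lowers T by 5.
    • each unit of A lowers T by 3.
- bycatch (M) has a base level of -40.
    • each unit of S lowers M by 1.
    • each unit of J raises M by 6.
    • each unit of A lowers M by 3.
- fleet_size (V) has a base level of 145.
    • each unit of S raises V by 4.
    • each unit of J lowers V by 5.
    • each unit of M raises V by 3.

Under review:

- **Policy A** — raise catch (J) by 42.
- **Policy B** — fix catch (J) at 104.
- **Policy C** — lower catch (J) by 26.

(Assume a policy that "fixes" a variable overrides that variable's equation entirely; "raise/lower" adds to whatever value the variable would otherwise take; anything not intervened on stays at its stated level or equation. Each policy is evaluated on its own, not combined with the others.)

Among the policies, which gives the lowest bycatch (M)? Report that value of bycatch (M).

-191

Policy A (J + 42):
  S = 58
  J = 50 + 42 = 92
  A = 79
  M = -40 − 58 + 6·92 − 3·79 = 217
Policy B (J := 104):
  S = 58
  J = 104
  A = 79
  M = -40 − 58 + 6·104 − 3·79 = 289
Policy C (J − 26):
  S = 58
  J = 50 − 26 = 24
  A = 79
  M = -40 − 58 + 6·24 − 3·79 = -191
Comparing — Policy A: M=217, Policy B: M=289, Policy C: M=-191. Lowest is -191 (Policy C).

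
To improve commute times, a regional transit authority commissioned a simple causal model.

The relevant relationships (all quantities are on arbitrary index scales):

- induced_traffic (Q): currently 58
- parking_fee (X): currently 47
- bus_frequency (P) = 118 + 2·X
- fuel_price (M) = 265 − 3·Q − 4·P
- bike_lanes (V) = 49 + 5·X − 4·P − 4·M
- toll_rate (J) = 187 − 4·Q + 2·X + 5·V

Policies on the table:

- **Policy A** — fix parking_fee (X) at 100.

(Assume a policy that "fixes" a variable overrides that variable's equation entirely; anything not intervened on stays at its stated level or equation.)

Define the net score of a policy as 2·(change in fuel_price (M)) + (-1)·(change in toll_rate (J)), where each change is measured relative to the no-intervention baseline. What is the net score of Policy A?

Baseline:
  Q = 58
  X = 47
  P = 118 + 2·47 = 212
  M = 265 − 3·58 − 4·212 = -757
  V = 49 + 5·47 − 4·212 − 4·(-757) = 2464
  J = 187 − 4·58 + 2·47 + 5·2464 = 12369
Policy A (X := 100):
  Q = 58
  X = 100
  P = 118 + 2·100 = 318
  M = 265 − 3·58 − 4·318 = -1181
  V = 49 + 5·100 − 4·318 − 4·(-1181) = 4001
  J = 187 − 4·58 + 2·100 + 5·4001 = 20160
ΔM = -1181 − (-757) = -424; ΔJ = 20160 − 12369 = 7791
Score = 2·(-424) + (-1)·7791 = -8639

-8639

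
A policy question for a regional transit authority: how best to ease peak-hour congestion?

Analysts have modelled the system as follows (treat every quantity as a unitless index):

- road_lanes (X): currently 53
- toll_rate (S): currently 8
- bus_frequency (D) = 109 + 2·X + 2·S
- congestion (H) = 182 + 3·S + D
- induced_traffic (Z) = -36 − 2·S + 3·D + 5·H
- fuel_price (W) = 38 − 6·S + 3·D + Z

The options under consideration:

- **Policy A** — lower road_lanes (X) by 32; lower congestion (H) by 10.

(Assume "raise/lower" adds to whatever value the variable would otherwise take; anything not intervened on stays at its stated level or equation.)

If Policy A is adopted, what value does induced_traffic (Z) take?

Policy A (X − 32, H − 10):
  X = 53 − 32 = 21
  S = 8
  D = 109 + 2·21 + 2·8 = 167
  H = 182 + 3·8 + 167 (−10 from intervention) = 363
  Z = -36 − 2·8 + 3·167 + 5·363 = 2264

2264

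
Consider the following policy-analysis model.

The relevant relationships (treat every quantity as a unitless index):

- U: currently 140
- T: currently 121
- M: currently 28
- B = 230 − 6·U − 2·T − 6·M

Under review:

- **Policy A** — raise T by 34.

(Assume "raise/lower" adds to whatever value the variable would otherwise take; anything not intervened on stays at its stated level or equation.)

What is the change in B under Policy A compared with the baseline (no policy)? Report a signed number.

-68

Baseline:
  U = 140
  T = 121
  M = 28
  B = 230 − 6·140 − 2·121 − 6·28 = -1020
Policy A (T + 34):
  U = 140
  T = 121 + 34 = 155
  M = 28
  B = 230 − 6·140 − 2·155 − 6·28 = -1088
Change in B: -1088 − (-1020) = -68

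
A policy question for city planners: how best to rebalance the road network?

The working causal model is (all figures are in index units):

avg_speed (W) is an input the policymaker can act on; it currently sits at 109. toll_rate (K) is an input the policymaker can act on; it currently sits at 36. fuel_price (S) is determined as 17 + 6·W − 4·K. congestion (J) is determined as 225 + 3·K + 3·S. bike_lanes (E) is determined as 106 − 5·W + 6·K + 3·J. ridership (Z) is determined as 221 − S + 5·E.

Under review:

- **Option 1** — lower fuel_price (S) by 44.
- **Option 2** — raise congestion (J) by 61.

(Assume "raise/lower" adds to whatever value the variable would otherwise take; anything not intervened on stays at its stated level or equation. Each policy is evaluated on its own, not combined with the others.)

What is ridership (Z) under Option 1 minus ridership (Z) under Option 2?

Option 1 (S − 44):
  W = 109
  K = 36
  S = 17 + 6·109 − 4·36 (−44 from intervention) = 483
  J = 225 + 3·36 + 3·483 = 1782
  E = 106 − 5·109 + 6·36 + 3·1782 = 5123
  Z = 221 − 483 + 5·5123 = 25353
Option 2 (J + 61):
  W = 109
  K = 36
  S = 17 + 6·109 − 4·36 = 527
  J = 225 + 3·36 + 3·527 (+61 from intervention) = 1975
  E = 106 − 5·109 + 6·36 + 3·1975 = 5702
  Z = 221 − 527 + 5·5702 = 28204
Z: 25353 − 28204 = -2851

-2851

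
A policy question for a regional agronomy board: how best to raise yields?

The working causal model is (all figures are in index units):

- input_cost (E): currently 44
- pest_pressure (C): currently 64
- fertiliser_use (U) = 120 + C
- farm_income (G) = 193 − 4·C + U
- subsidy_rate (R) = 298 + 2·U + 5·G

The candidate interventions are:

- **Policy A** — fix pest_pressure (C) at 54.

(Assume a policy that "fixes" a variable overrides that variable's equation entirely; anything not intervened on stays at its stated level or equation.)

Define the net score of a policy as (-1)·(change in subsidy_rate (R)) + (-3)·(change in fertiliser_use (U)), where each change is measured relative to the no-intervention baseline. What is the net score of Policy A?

Baseline:
  C = 64
  U = 120 + 64 = 184
  G = 193 − 4·64 + 184 = 121
  R = 298 + 2·184 + 5·121 = 1271
Policy A (C := 54):
  C = 54
  U = 120 + 54 = 174
  G = 193 − 4·54 + 174 = 151
  R = 298 + 2·174 + 5·151 = 1401
ΔR = 1401 − 1271 = 130; ΔU = 174 − 184 = -10
Score = (-1)·130 + (-3)·(-10) = -100

-100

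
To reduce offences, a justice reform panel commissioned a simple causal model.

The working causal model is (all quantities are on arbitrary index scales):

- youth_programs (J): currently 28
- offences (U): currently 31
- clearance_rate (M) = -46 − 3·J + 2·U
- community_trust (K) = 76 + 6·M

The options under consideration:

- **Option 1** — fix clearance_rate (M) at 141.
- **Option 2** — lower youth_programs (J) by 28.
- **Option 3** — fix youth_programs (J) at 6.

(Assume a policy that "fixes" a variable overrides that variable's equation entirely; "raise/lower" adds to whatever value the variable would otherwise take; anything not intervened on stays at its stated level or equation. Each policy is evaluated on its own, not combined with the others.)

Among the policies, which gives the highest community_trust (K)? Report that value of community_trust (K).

Option 1 (M := 141):
  J = 28
  U = 31
  M = 141
  K = 76 + 6·141 = 922
Option 2 (J − 28):
  J = 28 − 28 = 0
  U = 31
  M = -46 − 3·0 + 2·31 = 16
  K = 76 + 6·16 = 172
Option 3 (J := 6):
  J = 6
  U = 31
  M = -46 − 3·6 + 2·31 = -2
  K = 76 + 6·(-2) = 64
Comparing — Option 1: K=922, Option 2: K=172, Option 3: K=64. Highest is 922 (Option 1).

922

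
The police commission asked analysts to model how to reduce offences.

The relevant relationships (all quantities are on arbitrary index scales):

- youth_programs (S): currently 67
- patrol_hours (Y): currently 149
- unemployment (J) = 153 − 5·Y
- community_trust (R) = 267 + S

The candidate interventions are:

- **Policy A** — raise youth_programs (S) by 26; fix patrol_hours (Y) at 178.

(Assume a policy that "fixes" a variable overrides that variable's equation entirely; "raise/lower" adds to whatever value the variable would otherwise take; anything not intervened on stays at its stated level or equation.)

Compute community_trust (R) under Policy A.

360

Policy A (S + 26, Y := 178):
  S = 67 + 26 = 93
  R = 267 + 93 = 360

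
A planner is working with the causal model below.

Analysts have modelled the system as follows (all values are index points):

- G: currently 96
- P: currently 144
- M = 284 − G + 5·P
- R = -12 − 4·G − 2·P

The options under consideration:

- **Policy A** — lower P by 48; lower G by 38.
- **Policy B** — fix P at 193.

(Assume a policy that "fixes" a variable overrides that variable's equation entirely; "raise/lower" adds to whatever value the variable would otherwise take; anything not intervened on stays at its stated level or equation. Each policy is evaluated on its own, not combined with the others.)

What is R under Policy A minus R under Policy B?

Policy A (P − 48, G − 38):
  G = 96 − 38 = 58
  P = 144 − 48 = 96
  R = -12 − 4·58 − 2·96 = -436
Policy B (P := 193):
  G = 96
  P = 193
  R = -12 − 4·96 − 2·193 = -782
R: -436 − (-782) = 346

346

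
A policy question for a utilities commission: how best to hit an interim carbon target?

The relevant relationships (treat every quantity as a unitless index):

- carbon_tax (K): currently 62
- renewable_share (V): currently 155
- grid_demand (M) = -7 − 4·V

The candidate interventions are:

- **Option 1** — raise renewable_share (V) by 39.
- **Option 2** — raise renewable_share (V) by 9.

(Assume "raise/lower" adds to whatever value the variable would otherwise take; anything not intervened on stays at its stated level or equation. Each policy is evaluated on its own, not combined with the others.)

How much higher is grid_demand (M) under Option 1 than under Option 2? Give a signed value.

-120

Option 1 (V + 39):
  V = 155 + 39 = 194
  M = -7 − 4·194 = -783
Option 2 (V + 9):
  V = 155 + 9 = 164
  M = -7 − 4·164 = -663
M: -783 − (-663) = -120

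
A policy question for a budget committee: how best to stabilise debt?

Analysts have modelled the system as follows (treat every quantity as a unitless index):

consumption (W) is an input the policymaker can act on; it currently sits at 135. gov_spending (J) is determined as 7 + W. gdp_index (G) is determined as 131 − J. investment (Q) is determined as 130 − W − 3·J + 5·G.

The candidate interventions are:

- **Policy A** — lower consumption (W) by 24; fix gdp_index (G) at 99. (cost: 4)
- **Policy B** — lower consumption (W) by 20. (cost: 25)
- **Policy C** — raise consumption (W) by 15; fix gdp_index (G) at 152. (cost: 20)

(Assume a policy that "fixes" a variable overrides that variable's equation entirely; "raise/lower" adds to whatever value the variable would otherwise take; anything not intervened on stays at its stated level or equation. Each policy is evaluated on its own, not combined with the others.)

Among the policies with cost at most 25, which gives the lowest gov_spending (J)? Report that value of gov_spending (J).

118

Policy A (W − 24, G := 99):
  W = 135 − 24 = 111
  J = 7 + 111 = 118
Policy B (W − 20):
  W = 135 − 20 = 115
  J = 7 + 115 = 122
Policy C (W + 15, G := 152):
  W = 135 + 15 = 150
  J = 7 + 150 = 157
Comparing — Policy A: J=118, Policy B: J=122, Policy C: J=157. Lowest is 118 (Policy A).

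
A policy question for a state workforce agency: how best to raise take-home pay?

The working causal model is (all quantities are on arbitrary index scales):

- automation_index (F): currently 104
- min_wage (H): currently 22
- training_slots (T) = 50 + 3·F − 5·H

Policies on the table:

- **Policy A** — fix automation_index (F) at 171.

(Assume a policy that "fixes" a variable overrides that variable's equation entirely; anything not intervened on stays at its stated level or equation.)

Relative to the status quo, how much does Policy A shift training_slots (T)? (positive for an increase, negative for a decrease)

201

Baseline:
  F = 104
  H = 22
  T = 50 + 3·104 − 5·22 = 252
Policy A (F := 171):
  F = 171
  H = 22
  T = 50 + 3·171 − 5·22 = 453
Change in T: 453 − 252 = 201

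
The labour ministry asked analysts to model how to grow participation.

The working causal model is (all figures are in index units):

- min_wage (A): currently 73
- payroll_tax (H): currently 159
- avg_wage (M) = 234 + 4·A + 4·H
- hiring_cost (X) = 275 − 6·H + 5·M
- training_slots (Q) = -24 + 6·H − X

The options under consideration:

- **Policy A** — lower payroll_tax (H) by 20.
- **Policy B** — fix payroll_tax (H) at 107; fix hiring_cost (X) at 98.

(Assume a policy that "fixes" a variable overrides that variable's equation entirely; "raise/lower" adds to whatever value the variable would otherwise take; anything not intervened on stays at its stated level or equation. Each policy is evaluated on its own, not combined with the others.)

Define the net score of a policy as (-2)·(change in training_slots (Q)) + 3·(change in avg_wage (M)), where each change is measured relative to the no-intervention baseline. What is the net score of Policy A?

Baseline:
  A = 73
  H = 159
  M = 234 + 4·73 + 4·159 = 1162
  X = 275 − 6·159 + 5·1162 = 5131
  Q = -24 + 6·159 − 5131 = -4201
Policy A (H − 20):
  A = 73
  H = 159 − 20 = 139
  M = 234 + 4·73 + 4·139 = 1082
  X = 275 − 6·139 + 5·1082 = 4851
  Q = -24 + 6·139 − 4851 = -4041
ΔQ = -4041 − (-4201) = 160; ΔM = 1082 − 1162 = -80
Score = (-2)·160 + 3·(-80) = -560

-560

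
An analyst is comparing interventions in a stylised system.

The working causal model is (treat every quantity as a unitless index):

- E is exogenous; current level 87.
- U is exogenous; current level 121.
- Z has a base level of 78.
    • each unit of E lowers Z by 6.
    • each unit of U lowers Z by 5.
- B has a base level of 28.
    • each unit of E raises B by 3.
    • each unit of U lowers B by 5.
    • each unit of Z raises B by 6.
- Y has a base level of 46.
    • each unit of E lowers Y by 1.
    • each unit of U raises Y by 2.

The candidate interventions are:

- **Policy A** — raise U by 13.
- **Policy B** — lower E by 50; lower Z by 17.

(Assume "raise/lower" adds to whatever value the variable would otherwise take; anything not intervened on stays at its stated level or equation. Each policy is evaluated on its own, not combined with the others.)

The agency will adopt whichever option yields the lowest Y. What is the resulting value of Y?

Policy A (U + 13):
  E = 87
  U = 121 + 13 = 134
  Y = 46 − 87 + 2·134 = 227
Policy B (E − 50, Z − 17):
  E = 87 − 50 = 37
  U = 121
  Y = 46 − 37 + 2·121 = 251
Comparing — Policy A: Y=227, Policy B: Y=251. Lowest is 227 (Policy A).

227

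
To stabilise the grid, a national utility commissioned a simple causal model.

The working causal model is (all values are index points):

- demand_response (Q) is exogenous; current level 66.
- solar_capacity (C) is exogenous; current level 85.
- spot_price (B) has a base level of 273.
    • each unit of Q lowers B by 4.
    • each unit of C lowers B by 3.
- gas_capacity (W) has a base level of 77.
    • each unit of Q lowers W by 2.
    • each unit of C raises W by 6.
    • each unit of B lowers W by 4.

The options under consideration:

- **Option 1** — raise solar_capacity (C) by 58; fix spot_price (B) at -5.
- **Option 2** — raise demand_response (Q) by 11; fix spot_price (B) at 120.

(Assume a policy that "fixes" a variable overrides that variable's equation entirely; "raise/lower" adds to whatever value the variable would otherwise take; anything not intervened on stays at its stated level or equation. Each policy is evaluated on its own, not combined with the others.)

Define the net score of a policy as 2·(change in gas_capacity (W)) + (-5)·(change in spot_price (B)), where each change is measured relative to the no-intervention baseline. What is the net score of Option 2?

Baseline:
  Q = 66
  C = 85
  B = 273 − 4·66 − 3·85 = -246
  W = 77 − 2·66 + 6·85 − 4·(-246) = 1439
Option 2 (Q + 11, B := 120):
  Q = 66 + 11 = 77
  C = 85
  B = 120
  W = 77 − 2·77 + 6·85 − 4·120 = -47
ΔW = -47 − 1439 = -1486; ΔB = 120 − (-246) = 366
Score = 2·(-1486) + (-5)·366 = -4802

-4802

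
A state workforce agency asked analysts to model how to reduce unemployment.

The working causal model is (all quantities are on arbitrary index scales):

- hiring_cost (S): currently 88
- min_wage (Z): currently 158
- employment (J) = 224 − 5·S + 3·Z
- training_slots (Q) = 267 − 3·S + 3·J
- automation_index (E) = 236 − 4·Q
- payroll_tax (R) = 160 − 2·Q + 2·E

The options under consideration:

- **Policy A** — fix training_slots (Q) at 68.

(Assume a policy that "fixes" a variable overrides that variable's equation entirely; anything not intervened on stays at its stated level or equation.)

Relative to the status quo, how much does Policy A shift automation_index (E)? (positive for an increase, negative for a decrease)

Baseline:
  S = 88
  Z = 158
  J = 224 − 5·88 + 3·158 = 258
  Q = 267 − 3·88 + 3·258 = 777
  E = 236 − 4·777 = -2872
Policy A (Q := 68):
  S = 88
  Z = 158
  J = 224 − 5·88 + 3·158 = 258
  Q = 68
  E = 236 − 4·68 = -36
Change in E: -36 − (-2872) = 2836

2836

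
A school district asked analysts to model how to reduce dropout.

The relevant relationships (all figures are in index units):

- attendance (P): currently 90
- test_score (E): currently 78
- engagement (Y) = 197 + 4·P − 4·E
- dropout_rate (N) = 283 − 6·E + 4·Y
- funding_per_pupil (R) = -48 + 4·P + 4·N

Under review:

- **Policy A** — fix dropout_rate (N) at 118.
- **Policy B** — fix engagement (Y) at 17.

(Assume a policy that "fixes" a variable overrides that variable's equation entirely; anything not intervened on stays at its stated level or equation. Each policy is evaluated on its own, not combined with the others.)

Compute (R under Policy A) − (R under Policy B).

Policy A (N := 118):
  P = 90
  E = 78
  Y = 197 + 4·90 − 4·78 = 245
  N = 118
  R = -48 + 4·90 + 4·118 = 784
Policy B (Y := 17):
  P = 90
  E = 78
  Y = 17
  N = 283 − 6·78 + 4·17 = -117
  R = -48 + 4·90 + 4·(-117) = -156
R: 784 − (-156) = 940

940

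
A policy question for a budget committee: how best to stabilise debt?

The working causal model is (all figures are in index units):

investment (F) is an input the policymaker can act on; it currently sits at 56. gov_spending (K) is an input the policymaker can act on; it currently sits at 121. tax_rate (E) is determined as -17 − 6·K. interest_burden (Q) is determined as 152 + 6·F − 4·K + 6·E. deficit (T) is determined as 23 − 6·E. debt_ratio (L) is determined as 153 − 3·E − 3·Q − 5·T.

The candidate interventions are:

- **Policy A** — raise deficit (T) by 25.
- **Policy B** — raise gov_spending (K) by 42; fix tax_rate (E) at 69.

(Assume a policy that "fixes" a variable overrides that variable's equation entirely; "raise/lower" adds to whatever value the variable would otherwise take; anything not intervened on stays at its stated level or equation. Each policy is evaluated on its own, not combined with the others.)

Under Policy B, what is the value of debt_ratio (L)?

1151

Policy B (K + 42, E := 69):
  F = 56
  K = 121 + 42 = 163
  E = 69
  Q = 152 + 6·56 − 4·163 + 6·69 = 250
  T = 23 − 6·69 = -391
  L = 153 − 3·69 − 3·250 − 5·(-391) = 1151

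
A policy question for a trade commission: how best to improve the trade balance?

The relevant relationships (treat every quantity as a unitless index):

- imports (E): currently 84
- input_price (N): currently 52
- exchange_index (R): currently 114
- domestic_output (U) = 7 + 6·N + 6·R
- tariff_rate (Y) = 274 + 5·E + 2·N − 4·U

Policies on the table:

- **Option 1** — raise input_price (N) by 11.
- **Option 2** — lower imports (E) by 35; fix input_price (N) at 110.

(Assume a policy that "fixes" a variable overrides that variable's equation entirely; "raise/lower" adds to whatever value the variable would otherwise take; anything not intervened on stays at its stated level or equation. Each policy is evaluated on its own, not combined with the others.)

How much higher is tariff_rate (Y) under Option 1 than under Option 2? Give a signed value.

1209

Option 1 (N + 11):
  E = 84
  N = 52 + 11 = 63
  R = 114
  U = 7 + 6·63 + 6·114 = 1069
  Y = 274 + 5·84 + 2·63 − 4·1069 = -3456
Option 2 (E − 35, N := 110):
  E = 84 − 35 = 49
  N = 110
  R = 114
  U = 7 + 6·110 + 6·114 = 1351
  Y = 274 + 5·49 + 2·110 − 4·1351 = -4665
Y: -3456 − (-4665) = 1209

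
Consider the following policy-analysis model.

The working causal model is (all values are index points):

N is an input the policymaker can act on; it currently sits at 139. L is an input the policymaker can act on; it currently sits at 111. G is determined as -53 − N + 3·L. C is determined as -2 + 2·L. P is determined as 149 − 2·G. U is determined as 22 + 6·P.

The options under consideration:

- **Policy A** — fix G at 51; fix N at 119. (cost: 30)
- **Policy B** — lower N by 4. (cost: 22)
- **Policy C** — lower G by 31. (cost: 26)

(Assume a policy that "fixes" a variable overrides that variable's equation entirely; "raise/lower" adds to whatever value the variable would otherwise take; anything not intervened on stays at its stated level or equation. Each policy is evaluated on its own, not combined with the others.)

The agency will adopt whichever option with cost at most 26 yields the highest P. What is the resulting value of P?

-71

Policy B (N − 4):
  N = 139 − 4 = 135
  L = 111
  G = -53 − 135 + 3·111 = 145
  P = 149 − 2·145 = -141
Policy C (G − 31):
  N = 139
  L = 111
  G = -53 − 139 + 3·111 (−31 from intervention) = 110
  P = 149 − 2·110 = -71
Comparing — Policy B: P=-141, Policy C: P=-71. Highest is -71 (Policy C).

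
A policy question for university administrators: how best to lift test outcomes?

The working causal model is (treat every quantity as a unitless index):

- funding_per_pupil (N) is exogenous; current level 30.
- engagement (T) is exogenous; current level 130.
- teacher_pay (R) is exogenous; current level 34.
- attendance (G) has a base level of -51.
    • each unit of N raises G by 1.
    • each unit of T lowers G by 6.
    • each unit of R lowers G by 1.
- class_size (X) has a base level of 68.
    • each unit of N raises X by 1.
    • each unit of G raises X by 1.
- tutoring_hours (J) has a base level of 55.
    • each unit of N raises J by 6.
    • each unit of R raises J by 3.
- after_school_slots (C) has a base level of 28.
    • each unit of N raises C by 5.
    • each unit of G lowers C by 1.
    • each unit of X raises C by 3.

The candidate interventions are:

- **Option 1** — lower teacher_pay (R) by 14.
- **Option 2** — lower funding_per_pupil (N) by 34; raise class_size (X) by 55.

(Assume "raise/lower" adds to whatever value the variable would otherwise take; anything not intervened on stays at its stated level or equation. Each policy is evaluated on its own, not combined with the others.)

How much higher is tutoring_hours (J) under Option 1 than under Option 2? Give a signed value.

Option 1 (R − 14):
  N = 30
  R = 34 − 14 = 20
  J = 55 + 6·30 + 3·20 = 295
Option 2 (N − 34, X + 55):
  N = 30 − 34 = -4
  R = 34
  J = 55 + 6·(-4) + 3·34 = 133
J: 295 − 133 = 162

162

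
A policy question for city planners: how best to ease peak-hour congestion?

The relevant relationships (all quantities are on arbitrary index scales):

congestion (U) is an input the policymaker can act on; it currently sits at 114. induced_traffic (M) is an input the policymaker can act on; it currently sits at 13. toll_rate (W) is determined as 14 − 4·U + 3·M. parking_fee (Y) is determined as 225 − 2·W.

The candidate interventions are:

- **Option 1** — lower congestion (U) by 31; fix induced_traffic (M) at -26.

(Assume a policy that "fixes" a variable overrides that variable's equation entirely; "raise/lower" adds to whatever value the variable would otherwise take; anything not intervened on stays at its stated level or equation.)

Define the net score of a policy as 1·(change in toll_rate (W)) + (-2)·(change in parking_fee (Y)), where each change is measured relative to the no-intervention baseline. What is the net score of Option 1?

35

Baseline:
  U = 114
  M = 13
  W = 14 − 4·114 + 3·13 = -403
  Y = 225 − 2·(-403) = 1031
Option 1 (U − 31, M := -26):
  U = 114 − 31 = 83
  M = -26
  W = 14 − 4·83 + 3·(-26) = -396
  Y = 225 − 2·(-396) = 1017
ΔW = -396 − (-403) = 7; ΔY = 1017 − 1031 = -14
Score = 1·7 + (-2)·(-14) = 35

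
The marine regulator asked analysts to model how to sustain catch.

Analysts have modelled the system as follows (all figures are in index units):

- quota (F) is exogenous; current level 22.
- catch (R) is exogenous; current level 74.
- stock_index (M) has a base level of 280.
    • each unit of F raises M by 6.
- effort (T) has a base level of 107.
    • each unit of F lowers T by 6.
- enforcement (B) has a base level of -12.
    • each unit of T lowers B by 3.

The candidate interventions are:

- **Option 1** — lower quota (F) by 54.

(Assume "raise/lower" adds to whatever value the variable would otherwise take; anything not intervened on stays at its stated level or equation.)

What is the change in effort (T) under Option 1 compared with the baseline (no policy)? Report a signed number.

Baseline:
  F = 22
  T = 107 − 6·22 = -25
Option 1 (F − 54):
  F = 22 − 54 = -32
  T = 107 − 6·(-32) = 299
Change in T: 299 − (-25) = 324

324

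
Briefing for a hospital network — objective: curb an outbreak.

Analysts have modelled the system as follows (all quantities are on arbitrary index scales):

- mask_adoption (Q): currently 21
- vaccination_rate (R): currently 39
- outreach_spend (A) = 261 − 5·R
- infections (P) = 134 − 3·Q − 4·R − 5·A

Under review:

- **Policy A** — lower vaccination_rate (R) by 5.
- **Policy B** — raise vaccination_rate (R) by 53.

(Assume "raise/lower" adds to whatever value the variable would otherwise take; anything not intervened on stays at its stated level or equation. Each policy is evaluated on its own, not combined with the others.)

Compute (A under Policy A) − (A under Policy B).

290

Policy A (R − 5):
  R = 39 − 5 = 34
  A = 261 − 5·34 = 91
Policy B (R + 53):
  R = 39 + 53 = 92
  A = 261 − 5·92 = -199
A: 91 − (-199) = 290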